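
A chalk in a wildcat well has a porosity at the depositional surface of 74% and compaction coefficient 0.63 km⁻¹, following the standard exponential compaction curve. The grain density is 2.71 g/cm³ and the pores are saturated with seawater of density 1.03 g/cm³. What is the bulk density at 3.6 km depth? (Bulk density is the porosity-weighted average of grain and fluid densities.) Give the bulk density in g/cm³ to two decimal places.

Porosity at depth: φ = 0.74·exp(−0.63×3.6) = 0.74×0.1035 = 0.0766
Bulk density: ρ_b = (1−φ)ρ_g + φ·ρ_f = 0.9234×2.71 + 0.0766×1.03
       = 2.502 + 0.079 = 2.581 g/cm³

2.58 g/cm³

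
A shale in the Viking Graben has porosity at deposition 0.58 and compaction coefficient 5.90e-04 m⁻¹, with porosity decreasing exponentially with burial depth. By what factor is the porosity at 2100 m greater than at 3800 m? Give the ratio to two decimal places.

2.73

Working in km (1 km = 1000 m; β in km⁻¹ = β in m⁻¹ × 1000):
phi(z₁)/phi(z₂) = e^(−β·z₁)/e^(−β·z₂) = e^{β(z₂−z₁)}
= exp(0.59 × 1.7) = exp(1.003) = 2.7264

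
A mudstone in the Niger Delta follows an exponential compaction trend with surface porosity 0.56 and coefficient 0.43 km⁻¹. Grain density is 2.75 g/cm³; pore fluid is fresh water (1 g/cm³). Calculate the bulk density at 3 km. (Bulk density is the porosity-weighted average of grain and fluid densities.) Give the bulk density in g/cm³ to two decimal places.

2.48 g/cm³

Porosity at depth: φ = 0.56·exp(−0.43×3) = 0.56×0.2753 = 0.1542
Bulk density: ρ_b = (1−φ)ρ_g + φ·ρ_f = 0.8458×2.75 + 0.1542×1
       = 2.326 + 0.154 = 2.480 g/cm³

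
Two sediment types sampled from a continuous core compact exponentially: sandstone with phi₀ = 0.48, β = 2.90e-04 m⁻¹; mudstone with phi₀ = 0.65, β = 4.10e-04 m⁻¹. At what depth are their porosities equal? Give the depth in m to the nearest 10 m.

2530 m

Working in km (1 km = 1000 m; β in km⁻¹ = β in m⁻¹ × 1000):
Set phi₀ₐ e^(−βₐZ) = phi₀ᵦ e^(−βᵦZ) ⇒ ln(phi₀ₐ/phi₀ᵦ) = (βₐ − βᵦ)·Z
Z = ln(0.48/0.65) / (0.29 − 0.41) = -0.3032 / -0.12 = 2.527 km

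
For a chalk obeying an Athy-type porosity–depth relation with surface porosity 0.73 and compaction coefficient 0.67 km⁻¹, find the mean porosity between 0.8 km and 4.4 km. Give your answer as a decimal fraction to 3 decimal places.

0.161

⟨φ⟩ = (1/(z₂−z₁)) ∫ φ₀ e^(−βz) dz = φ₀·(e^(−β·z₁) − e^(−β·z₂)) / (β·(z₂−z₁))
e^(−0.67×0.8) = 0.5851; e^(−0.67×4.4) = 0.0524
⟨φ⟩ = 0.73 × (0.5851 − 0.0524) / (0.67 × 3.6) = 0.73 × 0.2208 = 0.1612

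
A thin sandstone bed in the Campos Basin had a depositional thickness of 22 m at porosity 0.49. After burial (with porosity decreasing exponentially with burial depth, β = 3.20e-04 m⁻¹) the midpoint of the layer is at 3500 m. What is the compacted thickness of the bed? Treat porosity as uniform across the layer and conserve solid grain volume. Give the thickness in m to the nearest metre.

Working in km (1 km = 1000 m; β in km⁻¹ = β in m⁻¹ × 1000):
Porosity at 3.5 km: φ = 0.49·exp(−0.32×3.5) = 0.1599
Solid-volume conservation: h(1−φ) = h₀(1−φ₀) ⇒ h = h₀·(1−φ₀)/(1−φ)
h = 0.022 × (1 − 0.49)/(1 − 0.1599) = 0.022 × 0.6071 = 0.0134 km

13 m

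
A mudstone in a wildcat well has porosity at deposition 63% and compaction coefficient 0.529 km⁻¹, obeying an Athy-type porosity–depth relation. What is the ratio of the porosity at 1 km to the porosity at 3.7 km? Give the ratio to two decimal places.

n(Z₁)/n(Z₂) = e^(−k·Z₁)/e^(−k·Z₂) = e^{k(Z₂−Z₁)}
= exp(0.529 × 2.7) = exp(1.428) = 4.1716

4.17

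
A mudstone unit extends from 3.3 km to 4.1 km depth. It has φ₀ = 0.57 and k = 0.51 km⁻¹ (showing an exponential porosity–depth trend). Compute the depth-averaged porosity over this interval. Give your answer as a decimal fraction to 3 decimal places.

0.087

⟨φ⟩ = (1/(z₂−z₁)) ∫ φ₀ e^(−kz) dz = φ₀·(e^(−k·z₁) − e^(−k·z₂)) / (k·(z₂−z₁))
e^(−0.51×3.3) = 0.1858; e^(−0.51×4.1) = 0.1236
⟨φ⟩ = 0.57 × (0.1858 − 0.1236) / (0.51 × 0.8) = 0.57 × 0.1526 = 0.0870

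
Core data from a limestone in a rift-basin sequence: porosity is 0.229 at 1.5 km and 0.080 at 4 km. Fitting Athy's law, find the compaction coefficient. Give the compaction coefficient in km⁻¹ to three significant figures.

Athy: n(Z) = n₀ e^(−βZ) ⇒ n₁/n₂ = e^{β(Z₂−Z₁)} ⇒ β = ln(n₁/n₂)/(Z₂−Z₁)
β = ln(0.229/0.08) / (4 − 1.5) = ln(2.863) / 2.5 = 1.0517 / 2.5 = 0.4207 km⁻¹

0.421 km⁻¹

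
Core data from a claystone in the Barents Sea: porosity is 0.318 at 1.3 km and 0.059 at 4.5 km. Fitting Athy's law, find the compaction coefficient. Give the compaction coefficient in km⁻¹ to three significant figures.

Athy: n(d) = n₀ e^(−cd) ⇒ n₁/n₂ = e^{c(d₂−d₁)} ⇒ c = ln(n₁/n₂)/(d₂−d₁)
c = ln(0.318/0.059) / (4.5 − 1.3) = ln(5.39) / 3.2 = 1.6845 / 3.2 = 0.5264 km⁻¹

0.526 km⁻¹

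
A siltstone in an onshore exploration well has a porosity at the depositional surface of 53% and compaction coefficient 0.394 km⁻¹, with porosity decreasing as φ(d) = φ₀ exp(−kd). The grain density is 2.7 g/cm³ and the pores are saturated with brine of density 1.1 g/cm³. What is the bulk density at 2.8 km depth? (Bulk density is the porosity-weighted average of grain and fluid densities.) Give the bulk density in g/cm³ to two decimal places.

2.42 g/cm³

Porosity at depth: φ = 0.53·exp(−0.394×2.8) = 0.53×0.3318 = 0.1759
Bulk density: ρ_b = (1−φ)ρ_g + φ·ρ_f = 0.8241×2.7 + 0.1759×1.1
       = 2.225 + 0.193 = 2.419 g/cm³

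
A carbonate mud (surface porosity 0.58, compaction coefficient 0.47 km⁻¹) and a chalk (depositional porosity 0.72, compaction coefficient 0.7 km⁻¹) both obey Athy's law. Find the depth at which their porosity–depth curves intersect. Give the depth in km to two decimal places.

Set phi₀ₐ e^(−kₐd) = phi₀ᵦ e^(−kᵦd) ⇒ ln(phi₀ₐ/phi₀ᵦ) = (kₐ − kᵦ)·d
d = ln(0.58/0.72) / (0.47 − 0.7) = -0.2162 / -0.23 = 0.940 km

0.94 km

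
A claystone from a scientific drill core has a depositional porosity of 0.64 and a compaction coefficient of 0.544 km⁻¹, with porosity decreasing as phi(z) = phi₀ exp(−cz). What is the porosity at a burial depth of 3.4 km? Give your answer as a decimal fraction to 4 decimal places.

phi = phi₀·exp(−c·z) = 0.64 × exp(−0.544 × 3.4) = 0.64 × exp(−1.85)
  = 0.64 × 0.1573 = 0.1007

0.1007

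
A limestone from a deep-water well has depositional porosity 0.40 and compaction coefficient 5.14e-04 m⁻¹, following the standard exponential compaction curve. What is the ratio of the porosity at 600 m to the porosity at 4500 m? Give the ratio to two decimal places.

Working in km (1 km = 1000 m; c in km⁻¹ = c in m⁻¹ × 1000):
n(d₁)/n(d₂) = e^(−c·d₁)/e^(−c·d₂) = e^{c(d₂−d₁)}
= exp(0.514 × 3.9) = exp(2.005) = 7.4231

7.42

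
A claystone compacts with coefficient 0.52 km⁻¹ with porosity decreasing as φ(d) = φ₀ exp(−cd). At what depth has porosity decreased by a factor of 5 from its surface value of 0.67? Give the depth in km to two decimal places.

3.10 km

φ/φ₀ = 1/5 ⇒ exp(−c·d) = 1/5 ⇒ d = ln(5) / c
d = 1.6094 / 0.52 = 3.095 km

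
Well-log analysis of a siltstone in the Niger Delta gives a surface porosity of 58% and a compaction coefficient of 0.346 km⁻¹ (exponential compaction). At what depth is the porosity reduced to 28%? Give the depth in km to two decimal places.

Invert Athy's law: z = ln(n₀/n) / β
z = ln(0.58/0.28) / 0.346 = ln(2.071) / 0.346 = 0.7282 / 0.346 = 2.105 km

2.10 km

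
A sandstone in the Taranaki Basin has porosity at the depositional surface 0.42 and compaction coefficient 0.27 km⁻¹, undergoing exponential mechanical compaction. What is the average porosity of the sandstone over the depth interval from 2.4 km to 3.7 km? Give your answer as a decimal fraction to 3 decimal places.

⟨n⟩ = (1/(z₂−z₁)) ∫ n₀ e^(−kz) dz = n₀·(e^(−k·z₁) − e^(−k·z₂)) / (k·(z₂−z₁))
e^(−0.27×2.4) = 0.5231; e^(−0.27×3.7) = 0.3682
⟨n⟩ = 0.42 × (0.5231 − 0.3682) / (0.27 × 1.3) = 0.42 × 0.4411 = 0.1853

0.185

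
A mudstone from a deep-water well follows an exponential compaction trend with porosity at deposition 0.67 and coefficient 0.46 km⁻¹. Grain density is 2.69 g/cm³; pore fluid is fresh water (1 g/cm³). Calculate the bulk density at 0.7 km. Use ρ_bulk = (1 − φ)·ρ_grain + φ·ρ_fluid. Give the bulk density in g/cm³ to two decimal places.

1.87 g/cm³

Porosity at depth: n = 0.67·exp(−0.46×0.7) = 0.67×0.7247 = 0.4855
Bulk density: ρ_b = (1−n)ρ_g + n·ρ_f = 0.5145×2.69 + 0.4855×1
       = 1.384 + 0.486 = 1.869 g/cm³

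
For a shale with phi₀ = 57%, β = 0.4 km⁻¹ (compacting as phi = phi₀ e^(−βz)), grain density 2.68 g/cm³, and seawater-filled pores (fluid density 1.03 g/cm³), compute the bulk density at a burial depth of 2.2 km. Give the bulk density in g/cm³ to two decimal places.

Porosity at depth: phi = 0.57·exp(−0.4×2.2) = 0.57×0.4148 = 0.2364
Bulk density: ρ_b = (1−phi)ρ_g + phi·ρ_f = 0.7636×2.68 + 0.2364×1.03
       = 2.046 + 0.244 = 2.290 g/cm³

2.29 g/cm³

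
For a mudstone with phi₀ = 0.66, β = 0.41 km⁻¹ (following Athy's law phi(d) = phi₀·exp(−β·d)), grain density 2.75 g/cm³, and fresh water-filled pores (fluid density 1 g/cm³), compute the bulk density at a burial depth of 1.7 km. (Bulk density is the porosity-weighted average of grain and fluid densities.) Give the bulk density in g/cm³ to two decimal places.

Porosity at depth: phi = 0.66·exp(−0.41×1.7) = 0.66×0.4981 = 0.3287
Bulk density: ρ_b = (1−phi)ρ_g + phi·ρ_f = 0.6713×2.75 + 0.3287×1
       = 1.846 + 0.329 = 2.175 g/cm³

2.17 g/cm³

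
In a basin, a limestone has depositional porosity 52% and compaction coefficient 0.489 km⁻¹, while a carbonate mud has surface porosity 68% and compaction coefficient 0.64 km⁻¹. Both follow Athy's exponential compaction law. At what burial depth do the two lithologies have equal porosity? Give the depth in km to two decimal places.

Set φ₀ₐ e^(−kₐZ) = φ₀ᵦ e^(−kᵦZ) ⇒ ln(φ₀ₐ/φ₀ᵦ) = (kₐ − kᵦ)·Z
Z = ln(0.52/0.68) / (0.489 − 0.64) = -0.2683 / -0.151 = 1.777 km

1.78 km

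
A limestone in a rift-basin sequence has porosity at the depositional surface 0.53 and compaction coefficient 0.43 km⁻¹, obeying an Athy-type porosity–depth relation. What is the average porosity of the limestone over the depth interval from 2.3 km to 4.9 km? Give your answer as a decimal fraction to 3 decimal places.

⟨n⟩ = (1/(d₂−d₁)) ∫ n₀ e^(−kd) dd = n₀·(e^(−k·d₁) − e^(−k·d₂)) / (k·(d₂−d₁))
e^(−0.43×2.3) = 0.3719; e^(−0.43×4.9) = 0.1216
⟨n⟩ = 0.53 × (0.3719 − 0.1216) / (0.43 × 2.6) = 0.53 × 0.2239 = 0.1187

0.119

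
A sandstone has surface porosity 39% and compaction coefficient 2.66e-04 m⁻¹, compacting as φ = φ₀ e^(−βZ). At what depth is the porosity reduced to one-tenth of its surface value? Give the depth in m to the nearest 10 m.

8660 m

Working in km (1 km = 1000 m; β in km⁻¹ = β in m⁻¹ × 1000):
φ/φ₀ = 1/10 ⇒ exp(−β·Z) = 1/10 ⇒ Z = ln(10) / β
Z = 2.3026 / 0.266 = 8.656 km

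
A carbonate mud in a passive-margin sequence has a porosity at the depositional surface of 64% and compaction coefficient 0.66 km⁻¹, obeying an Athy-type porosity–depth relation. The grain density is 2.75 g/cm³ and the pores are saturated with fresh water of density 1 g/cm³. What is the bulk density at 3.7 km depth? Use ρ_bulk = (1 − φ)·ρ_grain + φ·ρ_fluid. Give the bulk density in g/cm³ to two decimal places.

2.65 g/cm³

Porosity at depth: phi = 0.64·exp(−0.66×3.7) = 0.64×0.0870 = 0.0557
Bulk density: ρ_b = (1−phi)ρ_g + phi·ρ_f = 0.9443×2.75 + 0.0557×1
       = 2.597 + 0.056 = 2.653 g/cm³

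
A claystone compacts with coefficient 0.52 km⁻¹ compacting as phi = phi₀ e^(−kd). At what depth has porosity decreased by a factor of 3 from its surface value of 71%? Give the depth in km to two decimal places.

2.11 km

phi/phi₀ = 1/3 ⇒ exp(−k·d) = 1/3 ⇒ d = ln(3) / k
d = 1.0986 / 0.52 = 2.113 km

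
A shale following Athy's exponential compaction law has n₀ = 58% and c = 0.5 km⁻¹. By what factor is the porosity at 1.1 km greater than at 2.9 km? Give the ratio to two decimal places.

n(d₁)/n(d₂) = e^(−c·d₁)/e^(−c·d₂) = e^{c(d₂−d₁)}
= exp(0.5 × 1.8) = exp(0.9) = 2.4596

2.46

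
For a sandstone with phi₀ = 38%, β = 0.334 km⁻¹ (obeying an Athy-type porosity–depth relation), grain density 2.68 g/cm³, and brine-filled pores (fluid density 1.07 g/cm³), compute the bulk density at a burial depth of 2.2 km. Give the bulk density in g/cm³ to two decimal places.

Porosity at depth: phi = 0.38·exp(−0.334×2.2) = 0.38×0.4796 = 0.1822
Bulk density: ρ_b = (1−phi)ρ_g + phi·ρ_f = 0.8178×2.68 + 0.1822×1.07
       = 2.192 + 0.195 = 2.387 g/cm³

2.39 g/cm³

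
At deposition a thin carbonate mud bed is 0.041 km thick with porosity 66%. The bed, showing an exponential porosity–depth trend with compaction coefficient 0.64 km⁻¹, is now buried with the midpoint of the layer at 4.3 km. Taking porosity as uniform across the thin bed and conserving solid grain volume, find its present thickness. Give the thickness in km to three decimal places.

0.015 km

Porosity at 4.3 km: n = 0.66·exp(−0.64×4.3) = 0.0421
Solid-volume conservation: h(1−n) = h₀(1−n₀) ⇒ h = h₀·(1−n₀)/(1−n)
h = 0.041 × (1 − 0.66)/(1 − 0.0421) = 0.041 × 0.3549 = 0.0146 km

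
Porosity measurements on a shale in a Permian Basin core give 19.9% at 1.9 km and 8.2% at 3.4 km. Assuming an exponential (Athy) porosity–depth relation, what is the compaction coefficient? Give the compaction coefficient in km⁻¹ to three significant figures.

0.591 km⁻¹

Athy: φ(z) = φ₀ e^(−βz) ⇒ φ₁/φ₂ = e^{β(z₂−z₁)} ⇒ β = ln(φ₁/φ₂)/(z₂−z₁)
β = ln(0.199/0.082) / (3.4 − 1.9) = ln(2.427) / 1.5 = 0.8866 / 1.5 = 0.5911 km⁻¹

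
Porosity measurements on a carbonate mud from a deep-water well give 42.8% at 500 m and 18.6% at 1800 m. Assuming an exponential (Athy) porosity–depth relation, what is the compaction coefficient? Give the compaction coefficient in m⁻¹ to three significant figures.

Working in km (1 km = 1000 m; k in km⁻¹ = k in m⁻¹ × 1000):
Athy: phi(d) = phi₀ e^(−kd) ⇒ phi₁/phi₂ = e^{k(d₂−d₁)} ⇒ k = ln(phi₁/phi₂)/(d₂−d₁)
k = ln(0.428/0.186) / (1.8 − 0.5) = ln(2.301) / 1.3 = 0.8334 / 1.3 = 0.6411 km⁻¹

0.000641 m⁻¹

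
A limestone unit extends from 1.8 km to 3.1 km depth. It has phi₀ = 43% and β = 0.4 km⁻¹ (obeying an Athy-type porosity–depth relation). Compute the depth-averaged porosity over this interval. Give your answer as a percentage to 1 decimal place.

16.3%

⟨phi⟩ = (1/(z₂−z₁)) ∫ phi₀ e^(−βz) dz = phi₀·(e^(−β·z₁) − e^(−β·z₂)) / (β·(z₂−z₁))
e^(−0.4×1.8) = 0.4868; e^(−0.4×3.1) = 0.2894
⟨phi⟩ = 0.43 × (0.4868 − 0.2894) / (0.4 × 1.3) = 0.43 × 0.3796 = 0.1632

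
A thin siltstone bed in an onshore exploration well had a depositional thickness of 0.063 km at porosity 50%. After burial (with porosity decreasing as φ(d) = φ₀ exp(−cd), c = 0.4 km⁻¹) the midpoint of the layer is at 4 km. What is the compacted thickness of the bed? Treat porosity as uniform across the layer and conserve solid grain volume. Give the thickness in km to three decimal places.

0.035 km

Porosity at 4 km: φ = 0.5·exp(−0.4×4) = 0.1009
Solid-volume conservation: h(1−φ) = h₀(1−φ₀) ⇒ h = h₀·(1−φ₀)/(1−φ)
h = 0.063 × (1 − 0.5)/(1 − 0.1009) = 0.063 × 0.5561 = 0.0350 km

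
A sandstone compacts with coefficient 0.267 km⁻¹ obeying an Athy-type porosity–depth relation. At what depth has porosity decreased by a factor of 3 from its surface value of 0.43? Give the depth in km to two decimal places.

φ/φ₀ = 1/3 ⇒ exp(−β·d) = 1/3 ⇒ d = ln(3) / β
d = 1.0986 / 0.267 = 4.115 km

4.11 km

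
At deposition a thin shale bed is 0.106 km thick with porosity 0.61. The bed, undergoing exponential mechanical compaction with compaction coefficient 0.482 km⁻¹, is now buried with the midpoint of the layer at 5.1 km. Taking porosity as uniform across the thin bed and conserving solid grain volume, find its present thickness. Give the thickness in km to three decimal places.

Porosity at 5.1 km: n = 0.61·exp(−0.482×5.1) = 0.0522
Solid-volume conservation: h(1−n) = h₀(1−n₀) ⇒ h = h₀·(1−n₀)/(1−n)
h = 0.106 × (1 − 0.61)/(1 − 0.0522) = 0.106 × 0.4115 = 0.0436 km

0.044 km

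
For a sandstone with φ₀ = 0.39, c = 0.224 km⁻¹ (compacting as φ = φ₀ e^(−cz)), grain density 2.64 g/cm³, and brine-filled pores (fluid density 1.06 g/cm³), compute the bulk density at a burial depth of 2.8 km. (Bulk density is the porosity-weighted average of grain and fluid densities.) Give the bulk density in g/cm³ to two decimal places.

Porosity at depth: φ = 0.39·exp(−0.224×2.8) = 0.39×0.5341 = 0.2083
Bulk density: ρ_b = (1−φ)ρ_g + φ·ρ_f = 0.7917×2.64 + 0.2083×1.06
       = 2.090 + 0.221 = 2.311 g/cm³

2.31 g/cm³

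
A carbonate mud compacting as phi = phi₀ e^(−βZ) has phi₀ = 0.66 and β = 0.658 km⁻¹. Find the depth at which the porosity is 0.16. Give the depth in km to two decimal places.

2.15 km

Invert Athy's law: Z = ln(phi₀/phi) / β
Z = ln(0.66/0.16) / 0.658 = ln(4.125) / 0.658 = 1.4171 / 0.658 = 2.154 km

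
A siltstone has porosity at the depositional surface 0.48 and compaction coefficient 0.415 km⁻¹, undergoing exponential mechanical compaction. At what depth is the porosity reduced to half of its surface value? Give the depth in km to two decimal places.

1.67 km

φ/φ₀ = 1/2 ⇒ exp(−β·z) = 1/2 ⇒ z = ln(2) / β
z = 0.6931 / 0.415 = 1.670 km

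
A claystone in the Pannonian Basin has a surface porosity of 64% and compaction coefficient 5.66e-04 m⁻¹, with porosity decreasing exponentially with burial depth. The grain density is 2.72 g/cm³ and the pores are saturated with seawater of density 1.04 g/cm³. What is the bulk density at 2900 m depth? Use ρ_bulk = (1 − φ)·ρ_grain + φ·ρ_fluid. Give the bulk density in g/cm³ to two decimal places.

2.51 g/cm³

Working in km (1 km = 1000 m; k in km⁻¹ = k in m⁻¹ × 1000):
Porosity at depth: n = 0.64·exp(−0.566×2.9) = 0.64×0.1937 = 0.1240
Bulk density: ρ_b = (1−n)ρ_g + n·ρ_f = 0.8760×2.72 + 0.1240×1.04
       = 2.383 + 0.129 = 2.512 g/cm³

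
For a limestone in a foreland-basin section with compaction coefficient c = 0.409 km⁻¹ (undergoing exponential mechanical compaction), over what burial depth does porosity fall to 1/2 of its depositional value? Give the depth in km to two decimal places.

1.69 km

φ/φ₀ = 1/2 ⇒ exp(−c·Z) = 1/2 ⇒ Z = ln(2) / c
Z = 0.6931 / 0.409 = 1.695 km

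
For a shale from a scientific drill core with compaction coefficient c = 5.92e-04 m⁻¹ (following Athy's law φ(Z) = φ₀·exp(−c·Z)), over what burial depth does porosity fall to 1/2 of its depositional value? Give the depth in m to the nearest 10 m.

Working in km (1 km = 1000 m; c in km⁻¹ = c in m⁻¹ × 1000):
φ/φ₀ = 1/2 ⇒ exp(−c·Z) = 1/2 ⇒ Z = ln(2) / c
Z = 0.6931 / 0.592 = 1.171 km

1170 m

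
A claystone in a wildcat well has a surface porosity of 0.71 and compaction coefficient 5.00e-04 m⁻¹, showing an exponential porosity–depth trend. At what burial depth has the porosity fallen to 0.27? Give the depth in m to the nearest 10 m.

Working in km (1 km = 1000 m; k in km⁻¹ = k in m⁻¹ × 1000):
Invert Athy's law: z = ln(φ₀/φ) / k
z = ln(0.71/0.27) / 0.5 = ln(2.63) / 0.5 = 0.9668 / 0.5 = 1.934 km

1930 m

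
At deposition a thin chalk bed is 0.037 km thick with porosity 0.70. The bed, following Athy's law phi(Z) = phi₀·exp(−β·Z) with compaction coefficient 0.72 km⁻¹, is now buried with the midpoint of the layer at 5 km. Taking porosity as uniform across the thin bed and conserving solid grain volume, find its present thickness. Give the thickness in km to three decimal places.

0.011 km

Porosity at 5 km: phi = 0.7·exp(−0.72×5) = 0.0191
Solid-volume conservation: h(1−phi) = h₀(1−phi₀) ⇒ h = h₀·(1−phi₀)/(1−phi)
h = 0.037 × (1 − 0.7)/(1 − 0.0191) = 0.037 × 0.3058 = 0.0113 km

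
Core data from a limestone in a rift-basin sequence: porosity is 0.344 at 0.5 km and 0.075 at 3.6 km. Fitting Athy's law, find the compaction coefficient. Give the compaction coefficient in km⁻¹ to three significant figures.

0.491 km⁻¹

Athy: n(d) = n₀ e^(−kd) ⇒ n₁/n₂ = e^{k(d₂−d₁)} ⇒ k = ln(n₁/n₂)/(d₂−d₁)
k = ln(0.344/0.075) / (3.6 − 0.5) = ln(4.587) / 3.1 = 1.5232 / 3.1 = 0.4913 km⁻¹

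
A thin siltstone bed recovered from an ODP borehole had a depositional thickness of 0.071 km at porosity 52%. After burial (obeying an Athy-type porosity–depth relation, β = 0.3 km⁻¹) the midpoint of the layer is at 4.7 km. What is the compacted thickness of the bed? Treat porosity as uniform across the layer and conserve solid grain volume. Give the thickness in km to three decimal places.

Porosity at 4.7 km: n = 0.52·exp(−0.3×4.7) = 0.1270
Solid-volume conservation: h(1−n) = h₀(1−n₀) ⇒ h = h₀·(1−n₀)/(1−n)
h = 0.071 × (1 − 0.52)/(1 − 0.1270) = 0.071 × 0.5498 = 0.0390 km

0.039 km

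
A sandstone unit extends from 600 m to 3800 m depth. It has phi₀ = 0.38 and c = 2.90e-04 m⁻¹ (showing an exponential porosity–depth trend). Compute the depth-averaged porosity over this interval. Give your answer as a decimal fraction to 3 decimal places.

Working in km (1 km = 1000 m; c in km⁻¹ = c in m⁻¹ × 1000):
⟨phi⟩ = (1/(d₂−d₁)) ∫ phi₀ e^(−cd) dd = phi₀·(e^(−c·d₁) − e^(−c·d₂)) / (c·(d₂−d₁))
e^(−0.29×0.6) = 0.8403; e^(−0.29×3.8) = 0.3322
⟨phi⟩ = 0.38 × (0.8403 − 0.3322) / (0.29 × 3.2) = 0.38 × 0.5475 = 0.2081

0.208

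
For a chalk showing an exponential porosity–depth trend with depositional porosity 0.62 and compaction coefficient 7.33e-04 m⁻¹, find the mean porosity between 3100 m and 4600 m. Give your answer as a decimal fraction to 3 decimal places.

0.039

Working in km (1 km = 1000 m; c in km⁻¹ = c in m⁻¹ × 1000):
⟨φ⟩ = (1/(d₂−d₁)) ∫ φ₀ e^(−cd) dd = φ₀·(e^(−c·d₁) − e^(−c·d₂)) / (c·(d₂−d₁))
e^(−0.733×3.1) = 0.1031; e^(−0.733×4.6) = 0.0343
⟨φ⟩ = 0.62 × (0.1031 − 0.0343) / (0.733 × 1.5) = 0.62 × 0.0625 = 0.0388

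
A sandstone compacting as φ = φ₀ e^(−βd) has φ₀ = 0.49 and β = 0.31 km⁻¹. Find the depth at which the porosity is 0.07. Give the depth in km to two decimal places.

6.28 km

Invert Athy's law: d = ln(φ₀/φ) / β
d = ln(0.49/0.07) / 0.31 = ln(7) / 0.31 = 1.9459 / 0.31 = 6.277 km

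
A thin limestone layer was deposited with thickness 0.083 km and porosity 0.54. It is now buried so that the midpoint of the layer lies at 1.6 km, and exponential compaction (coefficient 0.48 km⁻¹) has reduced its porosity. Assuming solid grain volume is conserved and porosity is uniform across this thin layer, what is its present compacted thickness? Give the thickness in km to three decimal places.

Porosity at 1.6 km: n = 0.54·exp(−0.48×1.6) = 0.2505
Solid-volume conservation: h(1−n) = h₀(1−n₀) ⇒ h = h₀·(1−n₀)/(1−n)
h = 0.083 × (1 − 0.54)/(1 − 0.2505) = 0.083 × 0.6138 = 0.0509 km

0.051 km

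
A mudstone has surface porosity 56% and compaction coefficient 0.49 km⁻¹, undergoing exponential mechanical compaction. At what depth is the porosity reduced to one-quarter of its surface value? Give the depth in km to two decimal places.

n/n₀ = 1/4 ⇒ exp(−k·z) = 1/4 ⇒ z = ln(4) / k
z = 1.3863 / 0.49 = 2.829 km

2.83 km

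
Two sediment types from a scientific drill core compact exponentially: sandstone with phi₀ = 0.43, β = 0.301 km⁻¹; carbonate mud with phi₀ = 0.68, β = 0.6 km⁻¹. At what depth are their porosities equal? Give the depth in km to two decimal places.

1.53 km

Set phi₀ₐ e^(−βₐz) = phi₀ᵦ e^(−βᵦz) ⇒ ln(phi₀ₐ/phi₀ᵦ) = (βₐ − βᵦ)·z
z = ln(0.43/0.68) / (0.301 − 0.6) = -0.4583 / -0.299 = 1.533 km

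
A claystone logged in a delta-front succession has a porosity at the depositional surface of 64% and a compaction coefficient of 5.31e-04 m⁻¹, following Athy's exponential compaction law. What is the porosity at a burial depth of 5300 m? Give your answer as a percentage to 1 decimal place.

Working in km (1 km = 1000 m; β in km⁻¹ = β in m⁻¹ × 1000):
φ = φ₀·exp(−β·d) = 0.64 × exp(−0.531 × 5.3) = 0.64 × exp(−2.814)
  = 0.64 × 0.0599 = 0.0384

3.8%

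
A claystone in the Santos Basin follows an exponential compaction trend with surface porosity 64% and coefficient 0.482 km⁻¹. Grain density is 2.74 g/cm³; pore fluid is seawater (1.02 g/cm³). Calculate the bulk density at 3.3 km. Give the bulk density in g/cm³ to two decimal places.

2.52 g/cm³

Porosity at depth: phi = 0.64·exp(−0.482×3.3) = 0.64×0.2038 = 0.1304
Bulk density: ρ_b = (1−phi)ρ_g + phi·ρ_f = 0.8696×2.74 + 0.1304×1.02
       = 2.383 + 0.133 = 2.516 g/cm³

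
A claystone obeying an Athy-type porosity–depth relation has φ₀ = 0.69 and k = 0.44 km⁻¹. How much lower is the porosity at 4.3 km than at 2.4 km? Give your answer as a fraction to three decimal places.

0.136

φ(2.4) = 0.69·e^(−0.44×2.4) = 0.2400
φ(4.3) = 0.69·e^(−0.44×4.3) = 0.1040
Δφ = 0.2400 − 0.1040 = 0.1360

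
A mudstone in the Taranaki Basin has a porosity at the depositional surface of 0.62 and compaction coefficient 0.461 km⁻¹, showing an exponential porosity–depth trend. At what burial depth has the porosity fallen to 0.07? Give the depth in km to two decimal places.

4.73 km

Invert Athy's law: Z = ln(φ₀/φ) / β
Z = ln(0.62/0.07) / 0.461 = ln(8.857) / 0.461 = 2.1812 / 0.461 = 4.732 km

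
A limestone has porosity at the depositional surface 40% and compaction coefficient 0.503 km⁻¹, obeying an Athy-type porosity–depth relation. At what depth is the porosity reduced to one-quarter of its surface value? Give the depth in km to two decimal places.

φ/φ₀ = 1/4 ⇒ exp(−c·z) = 1/4 ⇒ z = ln(4) / c
z = 1.3863 / 0.503 = 2.756 km

2.76 km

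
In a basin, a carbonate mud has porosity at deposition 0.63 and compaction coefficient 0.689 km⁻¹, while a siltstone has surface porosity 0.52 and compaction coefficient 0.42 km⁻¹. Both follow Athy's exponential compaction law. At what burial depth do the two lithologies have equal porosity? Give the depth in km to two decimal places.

Set n₀ₐ e^(−cₐZ) = n₀ᵦ e^(−cᵦZ) ⇒ ln(n₀ₐ/n₀ᵦ) = (cₐ − cᵦ)·Z
Z = ln(0.63/0.52) / (0.689 − 0.42) = 0.1919 / 0.269 = 0.713 km

0.71 km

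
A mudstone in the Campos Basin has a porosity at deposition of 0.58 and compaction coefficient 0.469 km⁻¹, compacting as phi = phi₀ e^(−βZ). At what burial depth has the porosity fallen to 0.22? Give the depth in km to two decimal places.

2.07 km

Invert Athy's law: Z = ln(phi₀/phi) / β
Z = ln(0.58/0.22) / 0.469 = ln(2.636) / 0.469 = 0.9694 / 0.469 = 2.067 km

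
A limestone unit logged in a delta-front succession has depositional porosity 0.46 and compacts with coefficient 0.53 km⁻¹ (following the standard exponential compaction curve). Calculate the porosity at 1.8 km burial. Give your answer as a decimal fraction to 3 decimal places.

φ = φ₀·exp(−k·Z) = 0.46 × exp(−0.53 × 1.8) = 0.46 × exp(−0.954)
  = 0.46 × 0.3852 = 0.1772

0.177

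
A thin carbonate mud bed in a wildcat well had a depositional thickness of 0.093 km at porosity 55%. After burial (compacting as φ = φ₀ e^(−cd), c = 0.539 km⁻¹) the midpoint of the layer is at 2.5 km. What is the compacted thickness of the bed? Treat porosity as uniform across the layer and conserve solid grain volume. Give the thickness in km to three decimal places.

Porosity at 2.5 km: φ = 0.55·exp(−0.539×2.5) = 0.1429
Solid-volume conservation: h(1−φ) = h₀(1−φ₀) ⇒ h = h₀·(1−φ₀)/(1−φ)
h = 0.093 × (1 − 0.55)/(1 − 0.1429) = 0.093 × 0.5251 = 0.0488 km

0.049 km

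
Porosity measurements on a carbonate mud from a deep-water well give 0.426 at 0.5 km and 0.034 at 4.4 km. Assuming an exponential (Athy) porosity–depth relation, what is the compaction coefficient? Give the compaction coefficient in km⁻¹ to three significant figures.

0.648 km⁻¹

Athy: φ(d) = φ₀ e^(−βd) ⇒ φ₁/φ₂ = e^{β(d₂−d₁)} ⇒ β = ln(φ₁/φ₂)/(d₂−d₁)
β = ln(0.426/0.034) / (4.4 − 0.5) = ln(12.53) / 3.9 = 2.5281 / 3.9 = 0.6482 km⁻¹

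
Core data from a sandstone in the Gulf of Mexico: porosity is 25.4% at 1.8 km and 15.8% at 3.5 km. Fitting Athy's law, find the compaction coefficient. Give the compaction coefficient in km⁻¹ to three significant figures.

Athy: φ(z) = φ₀ e^(−kz) ⇒ φ₁/φ₂ = e^{k(z₂−z₁)} ⇒ k = ln(φ₁/φ₂)/(z₂−z₁)
k = ln(0.254/0.158) / (3.5 − 1.8) = ln(1.608) / 1.7 = 0.4747 / 1.7 = 0.2793 km⁻¹

0.279 km⁻¹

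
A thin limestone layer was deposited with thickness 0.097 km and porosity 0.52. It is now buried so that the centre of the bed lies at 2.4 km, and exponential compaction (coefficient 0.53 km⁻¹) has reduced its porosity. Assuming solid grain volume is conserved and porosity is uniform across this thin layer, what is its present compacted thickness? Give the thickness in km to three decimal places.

Porosity at 2.4 km: n = 0.52·exp(−0.53×2.4) = 0.1457
Solid-volume conservation: h(1−n) = h₀(1−n₀) ⇒ h = h₀·(1−n₀)/(1−n)
h = 0.097 × (1 − 0.52)/(1 − 0.1457) = 0.097 × 0.5619 = 0.0545 km

0.055 km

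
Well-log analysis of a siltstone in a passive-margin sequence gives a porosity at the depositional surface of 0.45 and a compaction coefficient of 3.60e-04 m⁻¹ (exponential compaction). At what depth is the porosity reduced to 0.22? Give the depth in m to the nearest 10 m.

1990 m

Working in km (1 km = 1000 m; k in km⁻¹ = k in m⁻¹ × 1000):
Invert Athy's law: Z = ln(phi₀/phi) / k
Z = ln(0.45/0.22) / 0.36 = ln(2.045) / 0.36 = 0.7156 / 0.36 = 1.988 km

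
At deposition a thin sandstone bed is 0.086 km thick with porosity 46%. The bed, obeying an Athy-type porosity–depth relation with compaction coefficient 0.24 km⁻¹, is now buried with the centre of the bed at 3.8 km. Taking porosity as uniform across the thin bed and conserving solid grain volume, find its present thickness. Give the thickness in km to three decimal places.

Porosity at 3.8 km: phi = 0.46·exp(−0.24×3.8) = 0.1848
Solid-volume conservation: h(1−phi) = h₀(1−phi₀) ⇒ h = h₀·(1−phi₀)/(1−phi)
h = 0.086 × (1 − 0.46)/(1 − 0.1848) = 0.086 × 0.6624 = 0.0570 km

0.057 km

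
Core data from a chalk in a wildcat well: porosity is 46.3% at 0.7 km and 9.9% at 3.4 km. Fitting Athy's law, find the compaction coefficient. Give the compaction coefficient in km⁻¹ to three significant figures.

Athy: phi(d) = phi₀ e^(−βd) ⇒ phi₁/phi₂ = e^{β(d₂−d₁)} ⇒ β = ln(phi₁/phi₂)/(d₂−d₁)
β = ln(0.463/0.099) / (3.4 − 0.7) = ln(4.677) / 2.7 = 1.5426 / 2.7 = 0.5713 km⁻¹

0.571 km⁻¹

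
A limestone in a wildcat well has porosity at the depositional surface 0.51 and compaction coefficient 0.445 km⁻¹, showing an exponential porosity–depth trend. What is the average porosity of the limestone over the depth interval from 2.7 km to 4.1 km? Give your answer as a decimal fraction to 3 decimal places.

⟨φ⟩ = (1/(Z₂−Z₁)) ∫ φ₀ e^(−cZ) dZ = φ₀·(e^(−c·Z₁) − e^(−c·Z₂)) / (c·(Z₂−Z₁))
e^(−0.445×2.7) = 0.3007; e^(−0.445×4.1) = 0.1613
⟨φ⟩ = 0.51 × (0.3007 − 0.1613) / (0.445 × 1.4) = 0.51 × 0.2238 = 0.1142

0.114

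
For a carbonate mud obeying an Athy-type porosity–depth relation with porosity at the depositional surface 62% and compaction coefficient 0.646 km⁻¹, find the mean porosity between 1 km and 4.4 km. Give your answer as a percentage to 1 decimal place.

13.2%

⟨phi⟩ = (1/(d₂−d₁)) ∫ phi₀ e^(−βd) dd = phi₀·(e^(−β·d₁) − e^(−β·d₂)) / (β·(d₂−d₁))
e^(−0.646×1) = 0.5241; e^(−0.646×4.4) = 0.0583
⟨phi⟩ = 0.62 × (0.5241 − 0.0583) / (0.646 × 3.4) = 0.62 × 0.2121 = 0.1315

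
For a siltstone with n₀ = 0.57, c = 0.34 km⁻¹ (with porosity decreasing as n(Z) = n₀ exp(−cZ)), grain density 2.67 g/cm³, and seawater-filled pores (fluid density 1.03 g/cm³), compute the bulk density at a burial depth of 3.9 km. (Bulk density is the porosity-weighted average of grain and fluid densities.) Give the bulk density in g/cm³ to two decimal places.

2.42 g/cm³

Porosity at depth: n = 0.57·exp(−0.34×3.9) = 0.57×0.2655 = 0.1514
Bulk density: ρ_b = (1−n)ρ_g + n·ρ_f = 0.8486×2.67 + 0.1514×1.03
       = 2.266 + 0.156 = 2.422 g/cm³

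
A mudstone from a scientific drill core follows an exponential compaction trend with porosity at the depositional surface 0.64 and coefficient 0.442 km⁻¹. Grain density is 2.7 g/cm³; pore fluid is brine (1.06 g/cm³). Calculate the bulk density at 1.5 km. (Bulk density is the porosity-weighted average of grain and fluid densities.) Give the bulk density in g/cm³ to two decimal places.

Porosity at depth: n = 0.64·exp(−0.442×1.5) = 0.64×0.5153 = 0.3298
Bulk density: ρ_b = (1−n)ρ_g + n·ρ_f = 0.6702×2.7 + 0.3298×1.06
       = 1.810 + 0.350 = 2.159 g/cm³

2.16 g/cm³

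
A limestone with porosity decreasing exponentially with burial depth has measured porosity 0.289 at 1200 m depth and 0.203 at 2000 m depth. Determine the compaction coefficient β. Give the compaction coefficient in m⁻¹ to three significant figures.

0.000442 m⁻¹

Working in km (1 km = 1000 m; β in km⁻¹ = β in m⁻¹ × 1000):
Athy: n(z) = n₀ e^(−βz) ⇒ n₁/n₂ = e^{β(z₂−z₁)} ⇒ β = ln(n₁/n₂)/(z₂−z₁)
β = ln(0.289/0.203) / (2 − 1.2) = ln(1.424) / 0.8 = 0.3532 / 0.8 = 0.4415 km⁻¹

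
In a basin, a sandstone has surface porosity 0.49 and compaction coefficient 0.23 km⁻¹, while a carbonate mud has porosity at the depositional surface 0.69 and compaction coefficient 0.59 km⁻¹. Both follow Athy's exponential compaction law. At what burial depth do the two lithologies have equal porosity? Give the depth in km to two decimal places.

0.95 km

Set φ₀ₐ e^(−kₐZ) = φ₀ᵦ e^(−kᵦZ) ⇒ ln(φ₀ₐ/φ₀ᵦ) = (kₐ − kᵦ)·Z
Z = ln(0.49/0.69) / (0.23 − 0.59) = -0.3423 / -0.36 = 0.951 km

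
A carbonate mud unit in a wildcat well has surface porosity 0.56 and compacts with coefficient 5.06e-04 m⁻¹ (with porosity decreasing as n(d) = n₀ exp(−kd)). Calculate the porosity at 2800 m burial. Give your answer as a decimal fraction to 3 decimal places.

Working in km (1 km = 1000 m; k in km⁻¹ = k in m⁻¹ × 1000):
n = n₀·exp(−k·d) = 0.56 × exp(−0.506 × 2.8) = 0.56 × exp(−1.417)
  = 0.56 × 0.2425 = 0.1358

0.136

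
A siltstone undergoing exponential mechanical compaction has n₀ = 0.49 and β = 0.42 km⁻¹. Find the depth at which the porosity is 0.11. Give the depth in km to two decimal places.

3.56 km

Invert Athy's law: z = ln(n₀/n) / β
z = ln(0.49/0.11) / 0.42 = ln(4.455) / 0.42 = 1.4939 / 0.42 = 3.557 km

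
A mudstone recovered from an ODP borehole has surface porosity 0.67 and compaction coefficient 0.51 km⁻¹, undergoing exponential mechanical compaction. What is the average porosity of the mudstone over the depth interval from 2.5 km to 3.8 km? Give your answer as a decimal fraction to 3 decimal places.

0.137

⟨φ⟩ = (1/(d₂−d₁)) ∫ φ₀ e^(−βd) dd = φ₀·(e^(−β·d₁) − e^(−β·d₂)) / (β·(d₂−d₁))
e^(−0.51×2.5) = 0.2794; e^(−0.51×3.8) = 0.1440
⟨φ⟩ = 0.67 × (0.2794 − 0.1440) / (0.51 × 1.3) = 0.67 × 0.2043 = 0.1369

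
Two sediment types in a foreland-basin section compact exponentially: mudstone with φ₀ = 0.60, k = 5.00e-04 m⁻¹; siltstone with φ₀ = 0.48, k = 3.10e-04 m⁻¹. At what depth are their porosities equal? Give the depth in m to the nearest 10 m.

Working in km (1 km = 1000 m; k in km⁻¹ = k in m⁻¹ × 1000):
Set φ₀ₐ e^(−kₐZ) = φ₀ᵦ e^(−kᵦZ) ⇒ ln(φ₀ₐ/φ₀ᵦ) = (kₐ − kᵦ)·Z
Z = ln(0.6/0.48) / (0.5 − 0.31) = 0.2231 / 0.19 = 1.174 km

1170 m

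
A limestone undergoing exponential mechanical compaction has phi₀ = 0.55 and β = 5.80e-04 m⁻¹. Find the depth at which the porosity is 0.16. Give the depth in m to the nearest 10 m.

Working in km (1 km = 1000 m; β in km⁻¹ = β in m⁻¹ × 1000):
Invert Athy's law: d = ln(phi₀/phi) / β
d = ln(0.55/0.16) / 0.58 = ln(3.438) / 0.58 = 1.2347 / 0.58 = 2.129 km

2130 m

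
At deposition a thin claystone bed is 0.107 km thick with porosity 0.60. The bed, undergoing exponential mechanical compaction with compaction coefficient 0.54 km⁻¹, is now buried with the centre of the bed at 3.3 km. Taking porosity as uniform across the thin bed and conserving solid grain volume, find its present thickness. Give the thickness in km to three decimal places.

Porosity at 3.3 km: φ = 0.6·exp(−0.54×3.3) = 0.1010
Solid-volume conservation: h(1−φ) = h₀(1−φ₀) ⇒ h = h₀·(1−φ₀)/(1−φ)
h = 0.107 × (1 − 0.6)/(1 − 0.1010) = 0.107 × 0.4449 = 0.0476 km

0.048 km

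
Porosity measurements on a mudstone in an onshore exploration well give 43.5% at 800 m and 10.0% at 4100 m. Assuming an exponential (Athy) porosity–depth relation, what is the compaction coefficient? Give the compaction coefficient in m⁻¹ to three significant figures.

Working in km (1 km = 1000 m; k in km⁻¹ = k in m⁻¹ × 1000):
Athy: n(z) = n₀ e^(−kz) ⇒ n₁/n₂ = e^{k(z₂−z₁)} ⇒ k = ln(n₁/n₂)/(z₂−z₁)
k = ln(0.435/0.1) / (4.1 − 0.8) = ln(4.35) / 3.3 = 1.4702 / 3.3 = 0.4455 km⁻¹

0.000446 m⁻¹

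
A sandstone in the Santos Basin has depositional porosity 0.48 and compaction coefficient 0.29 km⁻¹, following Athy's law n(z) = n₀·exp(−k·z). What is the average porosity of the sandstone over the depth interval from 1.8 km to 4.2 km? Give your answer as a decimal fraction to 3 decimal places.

⟨n⟩ = (1/(z₂−z₁)) ∫ n₀ e^(−kz) dz = n₀·(e^(−k·z₁) − e^(−k·z₂)) / (k·(z₂−z₁))
e^(−0.29×1.8) = 0.5933; e^(−0.29×4.2) = 0.2958
⟨n⟩ = 0.48 × (0.5933 − 0.2958) / (0.29 × 2.4) = 0.48 × 0.4275 = 0.2052

0.205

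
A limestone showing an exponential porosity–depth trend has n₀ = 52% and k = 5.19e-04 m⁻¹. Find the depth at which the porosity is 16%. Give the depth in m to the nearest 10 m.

2270 m

Working in km (1 km = 1000 m; k in km⁻¹ = k in m⁻¹ × 1000):
Invert Athy's law: d = ln(n₀/n) / k
d = ln(0.52/0.16) / 0.519 = ln(3.25) / 0.519 = 1.1787 / 0.519 = 2.271 km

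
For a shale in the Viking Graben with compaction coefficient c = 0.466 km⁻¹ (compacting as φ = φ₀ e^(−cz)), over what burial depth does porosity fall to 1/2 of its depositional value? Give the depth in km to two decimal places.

φ/φ₀ = 1/2 ⇒ exp(−c·z) = 1/2 ⇒ z = ln(2) / c
z = 0.6931 / 0.466 = 1.487 km

1.49 km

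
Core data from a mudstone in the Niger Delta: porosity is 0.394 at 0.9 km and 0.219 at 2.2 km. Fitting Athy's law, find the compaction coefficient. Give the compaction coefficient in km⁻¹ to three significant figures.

0.452 km⁻¹

Athy: phi(Z) = phi₀ e^(−cZ) ⇒ phi₁/phi₂ = e^{c(Z₂−Z₁)} ⇒ c = ln(phi₁/phi₂)/(Z₂−Z₁)
c = ln(0.394/0.219) / (2.2 − 0.9) = ln(1.799) / 1.3 = 0.5873 / 1.3 = 0.4518 km⁻¹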